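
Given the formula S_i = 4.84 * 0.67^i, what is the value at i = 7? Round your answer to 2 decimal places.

S_7 = 4.84 * 0.67^7 ≈ 4.84 * 0.0606 ≈ 0.29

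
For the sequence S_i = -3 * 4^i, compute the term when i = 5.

S_5 = -3 * 4^5 = -3 * 1024 = -3072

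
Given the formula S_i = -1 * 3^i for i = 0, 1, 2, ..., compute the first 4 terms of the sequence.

This is a geometric sequence.
i=0: S_0 = -1 * 3^0 = -1
i=1: S_1 = -1 * 3^1 = -3
i=2: S_2 = -1 * 3^2 = -9
i=3: S_3 = -1 * 3^3 = -27
The first 4 terms are: [-1, -3, -9, -27]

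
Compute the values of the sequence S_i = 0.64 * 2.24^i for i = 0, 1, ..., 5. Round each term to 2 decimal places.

This is a geometric sequence.
i=0: S_0 = 0.64 * 2.24^0 = 0.64
i=1: S_1 = 0.64 * 2.24^1 ≈ 1.43
i=2: S_2 = 0.64 * 2.24^2 ≈ 3.21
i=3: S_3 = 0.64 * 2.24^3 ≈ 7.19
i=4: S_4 = 0.64 * 2.24^4 ≈ 16.11
i=5: S_5 = 0.64 * 2.24^5 ≈ 36.09
The first 6 terms are: [0.64, 1.43, 3.21, 7.19, 16.11, 36.09]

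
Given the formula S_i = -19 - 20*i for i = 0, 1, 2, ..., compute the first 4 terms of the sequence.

This is an arithmetic sequence.
i=0: S_0 = -19 + -20*0 = -19
i=1: S_1 = -19 + -20*1 = -39
i=2: S_2 = -19 + -20*2 = -59
i=3: S_3 = -19 + -20*3 = -79
The first 4 terms are: [-19, -39, -59, -79]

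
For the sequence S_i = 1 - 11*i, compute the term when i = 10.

S_10 = 1 + -11*10 = 1 + -110 = -109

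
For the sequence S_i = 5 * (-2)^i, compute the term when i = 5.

S_5 = 5 * (-2)^5 = 5 * -32 = -160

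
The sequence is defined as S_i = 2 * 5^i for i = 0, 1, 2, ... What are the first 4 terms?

This is a geometric sequence.
i=0: S_0 = 2 * 5^0 = 2
i=1: S_1 = 2 * 5^1 = 10
i=2: S_2 = 2 * 5^2 = 50
i=3: S_3 = 2 * 5^3 = 250
The first 4 terms are: [2, 10, 50, 250]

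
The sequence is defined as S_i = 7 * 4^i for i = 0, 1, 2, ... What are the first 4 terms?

This is a geometric sequence.
i=0: S_0 = 7 * 4^0 = 7
i=1: S_1 = 7 * 4^1 = 28
i=2: S_2 = 7 * 4^2 = 112
i=3: S_3 = 7 * 4^3 = 448
The first 4 terms are: [7, 28, 112, 448]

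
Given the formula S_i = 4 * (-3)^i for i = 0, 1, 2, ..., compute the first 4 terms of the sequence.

This is a geometric sequence.
i=0: S_0 = 4 * (-3)^0 = 4
i=1: S_1 = 4 * (-3)^1 = -12
i=2: S_2 = 4 * (-3)^2 = 36
i=3: S_3 = 4 * (-3)^3 = -108
The first 4 terms are: [4, -12, 36, -108]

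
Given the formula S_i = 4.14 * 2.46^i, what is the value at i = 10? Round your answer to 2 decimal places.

S_10 = 4.14 * 2.46^10 ≈ 4.14 * 8116.1688 ≈ 33600.94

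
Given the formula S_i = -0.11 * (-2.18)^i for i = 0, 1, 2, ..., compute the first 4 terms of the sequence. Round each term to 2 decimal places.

This is a geometric sequence.
i=0: S_0 = -0.11 * (-2.18)^0 = -0.11
i=1: S_1 = -0.11 * (-2.18)^1 ≈ 0.24
i=2: S_2 = -0.11 * (-2.18)^2 ≈ -0.52
i=3: S_3 = -0.11 * (-2.18)^3 ≈ 1.14
The first 4 terms are: [-0.11, 0.24, -0.52, 1.14]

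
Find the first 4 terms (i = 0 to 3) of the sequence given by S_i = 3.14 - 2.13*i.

This is an arithmetic sequence.
i=0: S_0 = 3.14 + -2.13*0 = 3.14
i=1: S_1 = 3.14 + -2.13*1 = 1.01
i=2: S_2 = 3.14 + -2.13*2 = -1.12
i=3: S_3 = 3.14 + -2.13*3 = -3.25
The first 4 terms are: [3.14, 1.01, -1.12, -3.25]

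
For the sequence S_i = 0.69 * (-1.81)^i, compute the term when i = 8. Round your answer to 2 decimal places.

S_8 = 0.69 * (-1.81)^8 ≈ 0.69 * 115.1937 ≈ 79.48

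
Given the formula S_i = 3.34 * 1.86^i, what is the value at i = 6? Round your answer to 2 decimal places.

S_6 = 3.34 * 1.86^6 ≈ 3.34 * 41.4074 ≈ 138.3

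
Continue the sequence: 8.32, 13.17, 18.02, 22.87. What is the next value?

Differences: 13.17 - 8.32 = 4.85
This is an arithmetic sequence with common difference d = 4.85.
Next term = 22.87 + 4.85 = 27.72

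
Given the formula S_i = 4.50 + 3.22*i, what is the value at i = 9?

S_9 = 4.5 + 3.22*9 = 4.5 + 28.98 = 33.48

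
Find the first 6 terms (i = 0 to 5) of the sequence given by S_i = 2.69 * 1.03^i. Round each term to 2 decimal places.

This is a geometric sequence.
i=0: S_0 = 2.69 * 1.03^0 = 2.69
i=1: S_1 = 2.69 * 1.03^1 ≈ 2.77
i=2: S_2 = 2.69 * 1.03^2 ≈ 2.85
i=3: S_3 = 2.69 * 1.03^3 ≈ 2.94
i=4: S_4 = 2.69 * 1.03^4 ≈ 3.03
i=5: S_5 = 2.69 * 1.03^5 ≈ 3.12
The first 6 terms are: [2.69, 2.77, 2.85, 2.94, 3.03, 3.12]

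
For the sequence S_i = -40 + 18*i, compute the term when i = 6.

S_6 = -40 + 18*6 = -40 + 108 = 68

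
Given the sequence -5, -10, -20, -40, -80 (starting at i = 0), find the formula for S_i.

Check ratios: -10 / -5 = 2.0
Common ratio r = 2.
First term a = -5.
Formula: S_i = -5 * 2^i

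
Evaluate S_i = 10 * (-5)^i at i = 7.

S_7 = 10 * (-5)^7 = 10 * -78125 = -781250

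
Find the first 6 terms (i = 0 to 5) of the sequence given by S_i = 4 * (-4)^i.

This is a geometric sequence.
i=0: S_0 = 4 * (-4)^0 = 4
i=1: S_1 = 4 * (-4)^1 = -16
i=2: S_2 = 4 * (-4)^2 = 64
i=3: S_3 = 4 * (-4)^3 = -256
i=4: S_4 = 4 * (-4)^4 = 1024
i=5: S_5 = 4 * (-4)^5 = -4096
The first 6 terms are: [4, -16, 64, -256, 1024, -4096]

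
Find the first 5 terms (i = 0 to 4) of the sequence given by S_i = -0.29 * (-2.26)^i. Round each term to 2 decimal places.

This is a geometric sequence.
i=0: S_0 = -0.29 * (-2.26)^0 = -0.29
i=1: S_1 = -0.29 * (-2.26)^1 ≈ 0.66
i=2: S_2 = -0.29 * (-2.26)^2 ≈ -1.48
i=3: S_3 = -0.29 * (-2.26)^3 ≈ 3.35
i=4: S_4 = -0.29 * (-2.26)^4 ≈ -7.57
The first 5 terms are: [-0.29, 0.66, -1.48, 3.35, -7.57]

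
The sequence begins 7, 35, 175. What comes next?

Ratios: 35 / 7 = 5.0
This is a geometric sequence with common ratio r = 5.
Next term = 175 * 5 = 875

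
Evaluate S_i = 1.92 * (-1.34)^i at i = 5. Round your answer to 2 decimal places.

S_5 = 1.92 * (-1.34)^5 ≈ 1.92 * -4.3204 ≈ -8.3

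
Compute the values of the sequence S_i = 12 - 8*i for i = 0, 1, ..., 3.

This is an arithmetic sequence.
i=0: S_0 = 12 + -8*0 = 12
i=1: S_1 = 12 + -8*1 = 4
i=2: S_2 = 12 + -8*2 = -4
i=3: S_3 = 12 + -8*3 = -12
The first 4 terms are: [12, 4, -4, -12]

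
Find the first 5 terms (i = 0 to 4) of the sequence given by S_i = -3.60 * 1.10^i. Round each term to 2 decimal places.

This is a geometric sequence.
i=0: S_0 = -3.6 * 1.1^0 = -3.6
i=1: S_1 = -3.6 * 1.1^1 = -3.96
i=2: S_2 = -3.6 * 1.1^2 ≈ -4.36
i=3: S_3 = -3.6 * 1.1^3 ≈ -4.79
i=4: S_4 = -3.6 * 1.1^4 ≈ -5.27
The first 5 terms are: [-3.6, -3.96, -4.36, -4.79, -5.27]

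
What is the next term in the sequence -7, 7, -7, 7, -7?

Ratios: 7 / -7 = -1.0
This is a geometric sequence with common ratio r = -1.
Next term = -7 * -1 = 7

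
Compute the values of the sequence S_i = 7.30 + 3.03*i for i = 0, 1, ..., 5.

This is an arithmetic sequence.
i=0: S_0 = 7.3 + 3.03*0 = 7.3
i=1: S_1 = 7.3 + 3.03*1 = 10.33
i=2: S_2 = 7.3 + 3.03*2 = 13.36
i=3: S_3 = 7.3 + 3.03*3 = 16.39
i=4: S_4 = 7.3 + 3.03*4 = 19.42
i=5: S_5 = 7.3 + 3.03*5 = 22.45
The first 6 terms are: [7.3, 10.33, 13.36, 16.39, 19.42, 22.45]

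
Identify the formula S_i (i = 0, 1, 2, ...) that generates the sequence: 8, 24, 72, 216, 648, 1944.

Check ratios: 24 / 8 = 3.0
Common ratio r = 3.
First term a = 8.
Formula: S_i = 8 * 3^i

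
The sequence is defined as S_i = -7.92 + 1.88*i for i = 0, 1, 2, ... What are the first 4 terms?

This is an arithmetic sequence.
i=0: S_0 = -7.92 + 1.88*0 = -7.92
i=1: S_1 = -7.92 + 1.88*1 = -6.04
i=2: S_2 = -7.92 + 1.88*2 = -4.16
i=3: S_3 = -7.92 + 1.88*3 = -2.28
The first 4 terms are: [-7.92, -6.04, -4.16, -2.28]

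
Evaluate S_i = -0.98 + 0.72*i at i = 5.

S_5 = -0.98 + 0.72*5 = -0.98 + 3.6 = 2.62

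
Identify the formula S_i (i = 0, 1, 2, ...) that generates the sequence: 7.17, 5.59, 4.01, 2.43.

Check differences: 5.59 - 7.17 = -1.58
4.01 - 5.59 = -1.58
Common difference d = -1.58.
First term a = 7.17.
Formula: S_i = 7.17 - 1.58*i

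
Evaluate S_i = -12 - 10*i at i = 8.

S_8 = -12 + -10*8 = -12 + -80 = -92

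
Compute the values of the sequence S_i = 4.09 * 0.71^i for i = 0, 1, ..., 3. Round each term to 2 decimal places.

This is a geometric sequence.
i=0: S_0 = 4.09 * 0.71^0 = 4.09
i=1: S_1 = 4.09 * 0.71^1 ≈ 2.9
i=2: S_2 = 4.09 * 0.71^2 ≈ 2.06
i=3: S_3 = 4.09 * 0.71^3 ≈ 1.46
The first 4 terms are: [4.09, 2.9, 2.06, 1.46]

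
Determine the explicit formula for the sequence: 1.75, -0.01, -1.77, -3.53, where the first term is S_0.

Check differences: -0.01 - 1.75 = -1.76
-1.77 - -0.01 = -1.76
Common difference d = -1.76.
First term a = 1.75.
Formula: S_i = 1.75 - 1.76*i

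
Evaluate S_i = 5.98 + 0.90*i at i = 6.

S_6 = 5.98 + 0.9*6 = 5.98 + 5.4 = 11.38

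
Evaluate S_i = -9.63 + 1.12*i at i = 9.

S_9 = -9.63 + 1.12*9 = -9.63 + 10.08 = 0.45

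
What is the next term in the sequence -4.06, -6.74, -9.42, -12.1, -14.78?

Differences: -6.74 - -4.06 = -2.68
This is an arithmetic sequence with common difference d = -2.68.
Next term = -14.78 + -2.68 = -17.46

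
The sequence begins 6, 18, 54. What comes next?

Ratios: 18 / 6 = 3.0
This is a geometric sequence with common ratio r = 3.
Next term = 54 * 3 = 162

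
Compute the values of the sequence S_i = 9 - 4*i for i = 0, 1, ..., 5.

This is an arithmetic sequence.
i=0: S_0 = 9 + -4*0 = 9
i=1: S_1 = 9 + -4*1 = 5
i=2: S_2 = 9 + -4*2 = 1
i=3: S_3 = 9 + -4*3 = -3
i=4: S_4 = 9 + -4*4 = -7
i=5: S_5 = 9 + -4*5 = -11
The first 6 terms are: [9, 5, 1, -3, -7, -11]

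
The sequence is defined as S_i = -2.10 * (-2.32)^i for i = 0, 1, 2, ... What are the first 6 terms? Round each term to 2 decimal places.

This is a geometric sequence.
i=0: S_0 = -2.1 * (-2.32)^0 = -2.1
i=1: S_1 = -2.1 * (-2.32)^1 ≈ 4.87
i=2: S_2 = -2.1 * (-2.32)^2 ≈ -11.3
i=3: S_3 = -2.1 * (-2.32)^3 ≈ 26.22
i=4: S_4 = -2.1 * (-2.32)^4 ≈ -60.84
i=5: S_5 = -2.1 * (-2.32)^5 ≈ 141.14
The first 6 terms are: [-2.1, 4.87, -11.3, 26.22, -60.84, 141.14]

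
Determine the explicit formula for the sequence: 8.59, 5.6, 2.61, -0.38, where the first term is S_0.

Check differences: 5.6 - 8.59 = -2.99
2.61 - 5.6 = -2.99
Common difference d = -2.99.
First term a = 8.59.
Formula: S_i = 8.59 - 2.99*i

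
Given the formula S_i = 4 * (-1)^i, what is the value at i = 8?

S_8 = 4 * (-1)^8 = 4 * 1 = 4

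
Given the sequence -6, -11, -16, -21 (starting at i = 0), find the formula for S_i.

Check differences: -11 - -6 = -5
-16 - -11 = -5
Common difference d = -5.
First term a = -6.
Formula: S_i = -6 - 5*i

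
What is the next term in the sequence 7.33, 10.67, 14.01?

Differences: 10.67 - 7.33 = 3.34
This is an arithmetic sequence with common difference d = 3.34.
Next term = 14.01 + 3.34 = 17.35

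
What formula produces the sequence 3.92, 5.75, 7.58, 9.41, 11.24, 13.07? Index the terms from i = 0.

Check differences: 5.75 - 3.92 = 1.83
7.58 - 5.75 = 1.83
Common difference d = 1.83.
First term a = 3.92.
Formula: S_i = 3.92 + 1.83*i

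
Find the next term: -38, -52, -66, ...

Differences: -52 - -38 = -14
This is an arithmetic sequence with common difference d = -14.
Next term = -66 + -14 = -80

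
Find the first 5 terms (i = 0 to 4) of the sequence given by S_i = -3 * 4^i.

This is a geometric sequence.
i=0: S_0 = -3 * 4^0 = -3
i=1: S_1 = -3 * 4^1 = -12
i=2: S_2 = -3 * 4^2 = -48
i=3: S_3 = -3 * 4^3 = -192
i=4: S_4 = -3 * 4^4 = -768
The first 5 terms are: [-3, -12, -48, -192, -768]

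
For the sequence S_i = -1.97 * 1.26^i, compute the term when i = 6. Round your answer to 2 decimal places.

S_6 = -1.97 * 1.26^6 ≈ -1.97 * 4.0015 ≈ -7.88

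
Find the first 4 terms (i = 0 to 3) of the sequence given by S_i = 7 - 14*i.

This is an arithmetic sequence.
i=0: S_0 = 7 + -14*0 = 7
i=1: S_1 = 7 + -14*1 = -7
i=2: S_2 = 7 + -14*2 = -21
i=3: S_3 = 7 + -14*3 = -35
The first 4 terms are: [7, -7, -21, -35]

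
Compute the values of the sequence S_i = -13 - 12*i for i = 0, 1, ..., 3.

This is an arithmetic sequence.
i=0: S_0 = -13 + -12*0 = -13
i=1: S_1 = -13 + -12*1 = -25
i=2: S_2 = -13 + -12*2 = -37
i=3: S_3 = -13 + -12*3 = -49
The first 4 terms are: [-13, -25, -37, -49]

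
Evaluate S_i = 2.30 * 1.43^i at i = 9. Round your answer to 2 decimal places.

S_9 = 2.3 * 1.43^9 ≈ 2.3 * 25.0049 ≈ 57.51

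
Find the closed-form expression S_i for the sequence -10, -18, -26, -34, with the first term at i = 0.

Check differences: -18 - -10 = -8
-26 - -18 = -8
Common difference d = -8.
First term a = -10.
Formula: S_i = -10 - 8*i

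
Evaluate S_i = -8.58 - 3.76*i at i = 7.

S_7 = -8.58 + -3.76*7 = -8.58 + -26.32 = -34.9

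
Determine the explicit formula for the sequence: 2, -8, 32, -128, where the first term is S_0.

Check ratios: -8 / 2 = -4.0
Common ratio r = -4.
First term a = 2.
Formula: S_i = 2 * (-4)^i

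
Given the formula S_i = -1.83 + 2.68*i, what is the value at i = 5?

S_5 = -1.83 + 2.68*5 = -1.83 + 13.4 = 11.57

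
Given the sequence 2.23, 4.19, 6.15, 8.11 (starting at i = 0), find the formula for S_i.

Check differences: 4.19 - 2.23 = 1.96
6.15 - 4.19 = 1.96
Common difference d = 1.96.
First term a = 2.23.
Formula: S_i = 2.23 + 1.96*i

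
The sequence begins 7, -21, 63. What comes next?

Ratios: -21 / 7 = -3.0
This is a geometric sequence with common ratio r = -3.
Next term = 63 * -3 = -189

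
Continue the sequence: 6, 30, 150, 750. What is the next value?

Ratios: 30 / 6 = 5.0
This is a geometric sequence with common ratio r = 5.
Next term = 750 * 5 = 3750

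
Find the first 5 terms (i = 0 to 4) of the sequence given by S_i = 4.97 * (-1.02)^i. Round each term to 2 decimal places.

This is a geometric sequence.
i=0: S_0 = 4.97 * (-1.02)^0 = 4.97
i=1: S_1 = 4.97 * (-1.02)^1 ≈ -5.07
i=2: S_2 = 4.97 * (-1.02)^2 ≈ 5.17
i=3: S_3 = 4.97 * (-1.02)^3 ≈ -5.27
i=4: S_4 = 4.97 * (-1.02)^4 ≈ 5.38
The first 5 terms are: [4.97, -5.07, 5.17, -5.27, 5.38]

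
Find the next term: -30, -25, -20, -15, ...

Differences: -25 - -30 = 5
This is an arithmetic sequence with common difference d = 5.
Next term = -15 + 5 = -10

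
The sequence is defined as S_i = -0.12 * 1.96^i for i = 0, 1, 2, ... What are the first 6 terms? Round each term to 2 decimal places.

This is a geometric sequence.
i=0: S_0 = -0.12 * 1.96^0 = -0.12
i=1: S_1 = -0.12 * 1.96^1 ≈ -0.24
i=2: S_2 = -0.12 * 1.96^2 ≈ -0.46
i=3: S_3 = -0.12 * 1.96^3 ≈ -0.9
i=4: S_4 = -0.12 * 1.96^4 ≈ -1.77
i=5: S_5 = -0.12 * 1.96^5 ≈ -3.47
The first 6 terms are: [-0.12, -0.24, -0.46, -0.9, -1.77, -3.47]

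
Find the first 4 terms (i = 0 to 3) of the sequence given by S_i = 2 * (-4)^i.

This is a geometric sequence.
i=0: S_0 = 2 * (-4)^0 = 2
i=1: S_1 = 2 * (-4)^1 = -8
i=2: S_2 = 2 * (-4)^2 = 32
i=3: S_3 = 2 * (-4)^3 = -128
The first 4 terms are: [2, -8, 32, -128]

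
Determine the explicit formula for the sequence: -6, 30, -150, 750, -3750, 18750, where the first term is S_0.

Check ratios: 30 / -6 = -5.0
Common ratio r = -5.
First term a = -6.
Formula: S_i = -6 * (-5)^i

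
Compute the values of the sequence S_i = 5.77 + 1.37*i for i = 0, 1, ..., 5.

This is an arithmetic sequence.
i=0: S_0 = 5.77 + 1.37*0 = 5.77
i=1: S_1 = 5.77 + 1.37*1 = 7.14
i=2: S_2 = 5.77 + 1.37*2 = 8.51
i=3: S_3 = 5.77 + 1.37*3 = 9.88
i=4: S_4 = 5.77 + 1.37*4 = 11.25
i=5: S_5 = 5.77 + 1.37*5 = 12.62
The first 6 terms are: [5.77, 7.14, 8.51, 9.88, 11.25, 12.62]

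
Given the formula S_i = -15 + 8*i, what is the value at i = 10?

S_10 = -15 + 8*10 = -15 + 80 = 65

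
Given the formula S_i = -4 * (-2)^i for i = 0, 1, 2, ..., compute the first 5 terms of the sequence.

This is a geometric sequence.
i=0: S_0 = -4 * (-2)^0 = -4
i=1: S_1 = -4 * (-2)^1 = 8
i=2: S_2 = -4 * (-2)^2 = -16
i=3: S_3 = -4 * (-2)^3 = 32
i=4: S_4 = -4 * (-2)^4 = -64
The first 5 terms are: [-4, 8, -16, 32, -64]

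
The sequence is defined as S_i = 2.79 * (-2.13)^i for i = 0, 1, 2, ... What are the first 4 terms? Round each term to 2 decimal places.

This is a geometric sequence.
i=0: S_0 = 2.79 * (-2.13)^0 = 2.79
i=1: S_1 = 2.79 * (-2.13)^1 ≈ -5.94
i=2: S_2 = 2.79 * (-2.13)^2 ≈ 12.66
i=3: S_3 = 2.79 * (-2.13)^3 ≈ -26.96
The first 4 terms are: [2.79, -5.94, 12.66, -26.96]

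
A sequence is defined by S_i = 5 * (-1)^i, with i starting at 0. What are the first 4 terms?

This is a geometric sequence.
i=0: S_0 = 5 * (-1)^0 = 5
i=1: S_1 = 5 * (-1)^1 = -5
i=2: S_2 = 5 * (-1)^2 = 5
i=3: S_3 = 5 * (-1)^3 = -5
The first 4 terms are: [5, -5, 5, -5]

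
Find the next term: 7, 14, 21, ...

Differences: 14 - 7 = 7
This is an arithmetic sequence with common difference d = 7.
Next term = 21 + 7 = 28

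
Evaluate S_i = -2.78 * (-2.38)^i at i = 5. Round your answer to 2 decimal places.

S_5 = -2.78 * (-2.38)^5 ≈ -2.78 * -76.3633 ≈ 212.29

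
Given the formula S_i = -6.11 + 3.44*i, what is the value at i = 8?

S_8 = -6.11 + 3.44*8 = -6.11 + 27.52 = 21.41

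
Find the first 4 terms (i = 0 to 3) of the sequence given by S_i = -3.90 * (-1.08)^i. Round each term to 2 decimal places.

This is a geometric sequence.
i=0: S_0 = -3.9 * (-1.08)^0 = -3.9
i=1: S_1 = -3.9 * (-1.08)^1 ≈ 4.21
i=2: S_2 = -3.9 * (-1.08)^2 ≈ -4.55
i=3: S_3 = -3.9 * (-1.08)^3 ≈ 4.91
The first 4 terms are: [-3.9, 4.21, -4.55, 4.91]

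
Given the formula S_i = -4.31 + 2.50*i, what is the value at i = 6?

S_6 = -4.31 + 2.5*6 = -4.31 + 15.0 = 10.69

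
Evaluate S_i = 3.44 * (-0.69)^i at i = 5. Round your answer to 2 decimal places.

S_5 = 3.44 * (-0.69)^5 ≈ 3.44 * -0.1564 ≈ -0.54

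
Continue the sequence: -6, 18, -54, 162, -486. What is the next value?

Ratios: 18 / -6 = -3.0
This is a geometric sequence with common ratio r = -3.
Next term = -486 * -3 = 1458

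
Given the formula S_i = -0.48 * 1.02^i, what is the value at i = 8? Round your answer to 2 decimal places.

S_8 = -0.48 * 1.02^8 ≈ -0.48 * 1.1717 ≈ -0.56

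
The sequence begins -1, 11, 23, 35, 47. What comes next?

Differences: 11 - -1 = 12
This is an arithmetic sequence with common difference d = 12.
Next term = 47 + 12 = 59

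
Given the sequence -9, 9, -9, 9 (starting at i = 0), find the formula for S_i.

Check ratios: 9 / -9 = -1.0
Common ratio r = -1.
First term a = -9.
Formula: S_i = -9 * (-1)^i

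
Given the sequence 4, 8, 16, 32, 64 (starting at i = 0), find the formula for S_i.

Check ratios: 8 / 4 = 2.0
Common ratio r = 2.
First term a = 4.
Formula: S_i = 4 * 2^i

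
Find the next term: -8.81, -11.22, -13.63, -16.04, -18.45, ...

Differences: -11.22 - -8.81 = -2.41
This is an arithmetic sequence with common difference d = -2.41.
Next term = -18.45 + -2.41 = -20.86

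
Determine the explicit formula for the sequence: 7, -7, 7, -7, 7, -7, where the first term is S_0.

Check ratios: -7 / 7 = -1.0
Common ratio r = -1.
First term a = 7.
Formula: S_i = 7 * (-1)^i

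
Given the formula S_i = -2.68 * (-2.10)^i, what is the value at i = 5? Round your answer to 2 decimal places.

S_5 = -2.68 * (-2.1)^5 ≈ -2.68 * -40.841 ≈ 109.45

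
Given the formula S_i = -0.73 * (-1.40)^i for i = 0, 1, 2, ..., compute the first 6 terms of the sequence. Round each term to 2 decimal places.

This is a geometric sequence.
i=0: S_0 = -0.73 * (-1.4)^0 = -0.73
i=1: S_1 = -0.73 * (-1.4)^1 ≈ 1.02
i=2: S_2 = -0.73 * (-1.4)^2 ≈ -1.43
i=3: S_3 = -0.73 * (-1.4)^3 ≈ 2.0
i=4: S_4 = -0.73 * (-1.4)^4 ≈ -2.8
i=5: S_5 = -0.73 * (-1.4)^5 ≈ 3.93
The first 6 terms are: [-0.73, 1.02, -1.43, 2.0, -2.8, 3.93]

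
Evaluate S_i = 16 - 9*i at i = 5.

S_5 = 16 + -9*5 = 16 + -45 = -29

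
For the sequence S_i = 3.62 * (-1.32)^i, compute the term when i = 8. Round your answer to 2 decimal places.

S_8 = 3.62 * (-1.32)^8 ≈ 3.62 * 9.217 ≈ 33.37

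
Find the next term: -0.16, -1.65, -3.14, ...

Differences: -1.65 - -0.16 = -1.49
This is an arithmetic sequence with common difference d = -1.49.
Next term = -3.14 + -1.49 = -4.63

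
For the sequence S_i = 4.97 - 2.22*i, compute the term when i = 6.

S_6 = 4.97 + -2.22*6 = 4.97 + -13.32 = -8.35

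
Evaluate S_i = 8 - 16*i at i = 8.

S_8 = 8 + -16*8 = 8 + -128 = -120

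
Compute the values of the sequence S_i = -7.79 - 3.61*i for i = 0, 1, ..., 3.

This is an arithmetic sequence.
i=0: S_0 = -7.79 + -3.61*0 = -7.79
i=1: S_1 = -7.79 + -3.61*1 = -11.4
i=2: S_2 = -7.79 + -3.61*2 = -15.01
i=3: S_3 = -7.79 + -3.61*3 = -18.62
The first 4 terms are: [-7.79, -11.4, -15.01, -18.62]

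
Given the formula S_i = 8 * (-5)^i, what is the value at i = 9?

S_9 = 8 * (-5)^9 = 8 * -1953125 = -15625000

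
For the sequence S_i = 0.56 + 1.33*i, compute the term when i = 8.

S_8 = 0.56 + 1.33*8 = 0.56 + 10.64 = 11.2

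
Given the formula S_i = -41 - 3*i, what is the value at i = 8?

S_8 = -41 + -3*8 = -41 + -24 = -65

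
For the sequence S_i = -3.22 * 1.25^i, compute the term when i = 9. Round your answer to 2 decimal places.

S_9 = -3.22 * 1.25^9 ≈ -3.22 * 7.4506 ≈ -23.99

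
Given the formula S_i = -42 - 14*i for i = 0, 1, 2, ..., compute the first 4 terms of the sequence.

This is an arithmetic sequence.
i=0: S_0 = -42 + -14*0 = -42
i=1: S_1 = -42 + -14*1 = -56
i=2: S_2 = -42 + -14*2 = -70
i=3: S_3 = -42 + -14*3 = -84
The first 4 terms are: [-42, -56, -70, -84]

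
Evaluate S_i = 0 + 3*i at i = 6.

S_6 = 0 + 3*6 = 0 + 18 = 18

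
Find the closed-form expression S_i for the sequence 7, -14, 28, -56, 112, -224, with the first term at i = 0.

Check ratios: -14 / 7 = -2.0
Common ratio r = -2.
First term a = 7.
Formula: S_i = 7 * (-2)^i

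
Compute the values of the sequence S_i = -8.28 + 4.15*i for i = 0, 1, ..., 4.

This is an arithmetic sequence.
i=0: S_0 = -8.28 + 4.15*0 = -8.28
i=1: S_1 = -8.28 + 4.15*1 = -4.13
i=2: S_2 = -8.28 + 4.15*2 = 0.02
i=3: S_3 = -8.28 + 4.15*3 = 4.17
i=4: S_4 = -8.28 + 4.15*4 = 8.32
The first 5 terms are: [-8.28, -4.13, 0.02, 4.17, 8.32]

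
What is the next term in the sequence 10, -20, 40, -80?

Ratios: -20 / 10 = -2.0
This is a geometric sequence with common ratio r = -2.
Next term = -80 * -2 = 160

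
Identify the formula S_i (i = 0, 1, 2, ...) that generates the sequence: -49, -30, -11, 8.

Check differences: -30 - -49 = 19
-11 - -30 = 19
Common difference d = 19.
First term a = -49.
Formula: S_i = -49 + 19*i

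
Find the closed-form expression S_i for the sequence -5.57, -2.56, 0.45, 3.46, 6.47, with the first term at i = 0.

Check differences: -2.56 - -5.57 = 3.01
0.45 - -2.56 = 3.01
Common difference d = 3.01.
First term a = -5.57.
Formula: S_i = -5.57 + 3.01*i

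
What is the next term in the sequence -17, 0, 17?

Differences: 0 - -17 = 17
This is an arithmetic sequence with common difference d = 17.
Next term = 17 + 17 = 34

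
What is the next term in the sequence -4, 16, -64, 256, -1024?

Ratios: 16 / -4 = -4.0
This is a geometric sequence with common ratio r = -4.
Next term = -1024 * -4 = 4096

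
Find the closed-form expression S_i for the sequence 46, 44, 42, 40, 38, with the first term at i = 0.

Check differences: 44 - 46 = -2
42 - 44 = -2
Common difference d = -2.
First term a = 46.
Formula: S_i = 46 - 2*i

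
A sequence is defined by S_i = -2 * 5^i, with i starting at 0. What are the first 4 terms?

This is a geometric sequence.
i=0: S_0 = -2 * 5^0 = -2
i=1: S_1 = -2 * 5^1 = -10
i=2: S_2 = -2 * 5^2 = -50
i=3: S_3 = -2 * 5^3 = -250
The first 4 terms are: [-2, -10, -50, -250]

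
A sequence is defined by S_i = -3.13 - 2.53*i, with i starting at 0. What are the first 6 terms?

This is an arithmetic sequence.
i=0: S_0 = -3.13 + -2.53*0 = -3.13
i=1: S_1 = -3.13 + -2.53*1 = -5.66
i=2: S_2 = -3.13 + -2.53*2 = -8.19
i=3: S_3 = -3.13 + -2.53*3 = -10.72
i=4: S_4 = -3.13 + -2.53*4 = -13.25
i=5: S_5 = -3.13 + -2.53*5 = -15.78
The first 6 terms are: [-3.13, -5.66, -8.19, -10.72, -13.25, -15.78]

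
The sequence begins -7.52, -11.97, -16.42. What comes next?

Differences: -11.97 - -7.52 = -4.45
This is an arithmetic sequence with common difference d = -4.45.
Next term = -16.42 + -4.45 = -20.87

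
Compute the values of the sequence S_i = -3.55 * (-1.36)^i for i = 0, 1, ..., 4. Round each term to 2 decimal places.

This is a geometric sequence.
i=0: S_0 = -3.55 * (-1.36)^0 = -3.55
i=1: S_1 = -3.55 * (-1.36)^1 ≈ 4.83
i=2: S_2 = -3.55 * (-1.36)^2 ≈ -6.57
i=3: S_3 = -3.55 * (-1.36)^3 ≈ 8.93
i=4: S_4 = -3.55 * (-1.36)^4 ≈ -12.14
The first 5 terms are: [-3.55, 4.83, -6.57, 8.93, -12.14]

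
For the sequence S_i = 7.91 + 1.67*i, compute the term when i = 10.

S_10 = 7.91 + 1.67*10 = 7.91 + 16.7 = 24.61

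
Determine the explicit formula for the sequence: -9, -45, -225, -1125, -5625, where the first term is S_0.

Check ratios: -45 / -9 = 5.0
Common ratio r = 5.
First term a = -9.
Formula: S_i = -9 * 5^i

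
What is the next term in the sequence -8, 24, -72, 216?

Ratios: 24 / -8 = -3.0
This is a geometric sequence with common ratio r = -3.
Next term = 216 * -3 = -648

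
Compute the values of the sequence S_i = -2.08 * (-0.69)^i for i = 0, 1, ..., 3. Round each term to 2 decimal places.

This is a geometric sequence.
i=0: S_0 = -2.08 * (-0.69)^0 = -2.08
i=1: S_1 = -2.08 * (-0.69)^1 ≈ 1.44
i=2: S_2 = -2.08 * (-0.69)^2 ≈ -0.99
i=3: S_3 = -2.08 * (-0.69)^3 ≈ 0.68
The first 4 terms are: [-2.08, 1.44, -0.99, 0.68]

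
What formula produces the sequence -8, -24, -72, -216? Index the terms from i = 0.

Check ratios: -24 / -8 = 3.0
Common ratio r = 3.
First term a = -8.
Formula: S_i = -8 * 3^i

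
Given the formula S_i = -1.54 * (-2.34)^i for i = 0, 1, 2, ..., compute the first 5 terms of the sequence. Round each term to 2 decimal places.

This is a geometric sequence.
i=0: S_0 = -1.54 * (-2.34)^0 = -1.54
i=1: S_1 = -1.54 * (-2.34)^1 ≈ 3.6
i=2: S_2 = -1.54 * (-2.34)^2 ≈ -8.43
i=3: S_3 = -1.54 * (-2.34)^3 ≈ 19.73
i=4: S_4 = -1.54 * (-2.34)^4 ≈ -46.17
The first 5 terms are: [-1.54, 3.6, -8.43, 19.73, -46.17]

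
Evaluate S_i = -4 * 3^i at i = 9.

S_9 = -4 * 3^9 = -4 * 19683 = -78732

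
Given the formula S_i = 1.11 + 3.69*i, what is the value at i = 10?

S_10 = 1.11 + 3.69*10 = 1.11 + 36.9 = 38.01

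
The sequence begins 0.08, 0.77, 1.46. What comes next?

Differences: 0.77 - 0.08 = 0.69
This is an arithmetic sequence with common difference d = 0.69.
Next term = 1.46 + 0.69 = 2.15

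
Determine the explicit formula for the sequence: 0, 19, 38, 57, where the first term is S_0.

Check differences: 19 - 0 = 19
38 - 19 = 19
Common difference d = 19.
First term a = 0.
Formula: S_i = 0 + 19*i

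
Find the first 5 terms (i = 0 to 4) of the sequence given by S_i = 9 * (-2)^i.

This is a geometric sequence.
i=0: S_0 = 9 * (-2)^0 = 9
i=1: S_1 = 9 * (-2)^1 = -18
i=2: S_2 = 9 * (-2)^2 = 36
i=3: S_3 = 9 * (-2)^3 = -72
i=4: S_4 = 9 * (-2)^4 = 144
The first 5 terms are: [9, -18, 36, -72, 144]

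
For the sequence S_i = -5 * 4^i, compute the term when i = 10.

S_10 = -5 * 4^10 = -5 * 1048576 = -5242880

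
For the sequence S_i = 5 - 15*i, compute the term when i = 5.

S_5 = 5 + -15*5 = 5 + -75 = -70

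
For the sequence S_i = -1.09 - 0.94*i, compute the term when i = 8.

S_8 = -1.09 + -0.94*8 = -1.09 + -7.52 = -8.61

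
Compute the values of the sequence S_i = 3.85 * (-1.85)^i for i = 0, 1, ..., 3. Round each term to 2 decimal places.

This is a geometric sequence.
i=0: S_0 = 3.85 * (-1.85)^0 = 3.85
i=1: S_1 = 3.85 * (-1.85)^1 ≈ -7.12
i=2: S_2 = 3.85 * (-1.85)^2 ≈ 13.18
i=3: S_3 = 3.85 * (-1.85)^3 ≈ -24.38
The first 4 terms are: [3.85, -7.12, 13.18, -24.38]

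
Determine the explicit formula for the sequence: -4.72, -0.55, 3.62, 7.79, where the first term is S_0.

Check differences: -0.55 - -4.72 = 4.17
3.62 - -0.55 = 4.17
Common difference d = 4.17.
First term a = -4.72.
Formula: S_i = -4.72 + 4.17*i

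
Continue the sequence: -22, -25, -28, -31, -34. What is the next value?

Differences: -25 - -22 = -3
This is an arithmetic sequence with common difference d = -3.
Next term = -34 + -3 = -37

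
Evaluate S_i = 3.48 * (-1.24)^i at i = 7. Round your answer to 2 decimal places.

S_7 = 3.48 * (-1.24)^7 ≈ 3.48 * -4.5077 ≈ -15.69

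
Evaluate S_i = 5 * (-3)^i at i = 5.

S_5 = 5 * (-3)^5 = 5 * -243 = -1215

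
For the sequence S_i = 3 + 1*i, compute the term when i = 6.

S_6 = 3 + 1*6 = 3 + 6 = 9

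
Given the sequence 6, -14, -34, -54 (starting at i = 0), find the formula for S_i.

Check differences: -14 - 6 = -20
-34 - -14 = -20
Common difference d = -20.
First term a = 6.
Formula: S_i = 6 - 20*i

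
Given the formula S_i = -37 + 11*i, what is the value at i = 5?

S_5 = -37 + 11*5 = -37 + 55 = 18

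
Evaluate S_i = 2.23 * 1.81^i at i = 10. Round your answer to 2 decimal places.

S_10 = 2.23 * 1.81^10 ≈ 2.23 * 377.386 ≈ 841.57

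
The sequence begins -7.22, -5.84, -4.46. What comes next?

Differences: -5.84 - -7.22 = 1.38
This is an arithmetic sequence with common difference d = 1.38.
Next term = -4.46 + 1.38 = -3.08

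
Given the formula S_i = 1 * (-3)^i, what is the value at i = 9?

S_9 = 1 * (-3)^9 = 1 * -19683 = -19683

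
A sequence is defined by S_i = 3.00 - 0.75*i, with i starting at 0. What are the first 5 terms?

This is an arithmetic sequence.
i=0: S_0 = 3.0 + -0.75*0 = 3.0
i=1: S_1 = 3.0 + -0.75*1 = 2.25
i=2: S_2 = 3.0 + -0.75*2 = 1.5
i=3: S_3 = 3.0 + -0.75*3 = 0.75
i=4: S_4 = 3.0 + -0.75*4 = 0.0
The first 5 terms are: [3.0, 2.25, 1.5, 0.75, 0.0]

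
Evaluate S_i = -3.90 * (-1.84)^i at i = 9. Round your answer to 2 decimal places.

S_9 = -3.9 * (-1.84)^9 ≈ -3.9 * -241.7466 ≈ 942.81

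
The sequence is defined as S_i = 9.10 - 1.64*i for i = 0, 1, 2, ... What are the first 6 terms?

This is an arithmetic sequence.
i=0: S_0 = 9.1 + -1.64*0 = 9.1
i=1: S_1 = 9.1 + -1.64*1 = 7.46
i=2: S_2 = 9.1 + -1.64*2 = 5.82
i=3: S_3 = 9.1 + -1.64*3 = 4.18
i=4: S_4 = 9.1 + -1.64*4 = 2.54
i=5: S_5 = 9.1 + -1.64*5 = 0.9
The first 6 terms are: [9.1, 7.46, 5.82, 4.18, 2.54, 0.9]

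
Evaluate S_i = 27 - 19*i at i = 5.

S_5 = 27 + -19*5 = 27 + -95 = -68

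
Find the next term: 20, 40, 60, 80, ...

Differences: 40 - 20 = 20
This is an arithmetic sequence with common difference d = 20.
Next term = 80 + 20 = 100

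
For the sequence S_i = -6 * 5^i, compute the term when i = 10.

S_10 = -6 * 5^10 = -6 * 9765625 = -58593750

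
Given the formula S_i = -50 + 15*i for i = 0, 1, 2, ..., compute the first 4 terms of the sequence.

This is an arithmetic sequence.
i=0: S_0 = -50 + 15*0 = -50
i=1: S_1 = -50 + 15*1 = -35
i=2: S_2 = -50 + 15*2 = -20
i=3: S_3 = -50 + 15*3 = -5
The first 4 terms are: [-50, -35, -20, -5]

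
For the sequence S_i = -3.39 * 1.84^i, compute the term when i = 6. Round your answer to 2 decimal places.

S_6 = -3.39 * 1.84^6 ≈ -3.39 * 38.8067 ≈ -131.55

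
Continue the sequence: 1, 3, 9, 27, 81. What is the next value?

Ratios: 3 / 1 = 3.0
This is a geometric sequence with common ratio r = 3.
Next term = 81 * 3 = 243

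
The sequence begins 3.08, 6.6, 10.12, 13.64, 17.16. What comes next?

Differences: 6.6 - 3.08 = 3.52
This is an arithmetic sequence with common difference d = 3.52.
Next term = 17.16 + 3.52 = 20.68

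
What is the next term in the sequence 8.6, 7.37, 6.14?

Differences: 7.37 - 8.6 = -1.23
This is an arithmetic sequence with common difference d = -1.23.
Next term = 6.14 + -1.23 = 4.91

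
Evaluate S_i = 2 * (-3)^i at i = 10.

S_10 = 2 * (-3)^10 = 2 * 59049 = 118098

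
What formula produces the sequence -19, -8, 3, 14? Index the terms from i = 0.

Check differences: -8 - -19 = 11
3 - -8 = 11
Common difference d = 11.
First term a = -19.
Formula: S_i = -19 + 11*i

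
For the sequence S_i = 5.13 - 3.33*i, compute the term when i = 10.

S_10 = 5.13 + -3.33*10 = 5.13 + -33.3 = -28.17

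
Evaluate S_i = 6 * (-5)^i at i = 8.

S_8 = 6 * (-5)^8 = 6 * 390625 = 2343750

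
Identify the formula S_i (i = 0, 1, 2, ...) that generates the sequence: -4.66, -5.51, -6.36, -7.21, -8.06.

Check differences: -5.51 - -4.66 = -0.85
-6.36 - -5.51 = -0.85
Common difference d = -0.85.
First term a = -4.66.
Formula: S_i = -4.66 - 0.85*i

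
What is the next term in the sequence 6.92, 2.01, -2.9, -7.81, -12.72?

Differences: 2.01 - 6.92 = -4.91
This is an arithmetic sequence with common difference d = -4.91.
Next term = -12.72 + -4.91 = -17.63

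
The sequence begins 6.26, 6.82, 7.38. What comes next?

Differences: 6.82 - 6.26 = 0.56
This is an arithmetic sequence with common difference d = 0.56.
Next term = 7.38 + 0.56 = 7.94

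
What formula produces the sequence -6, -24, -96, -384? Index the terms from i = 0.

Check ratios: -24 / -6 = 4.0
Common ratio r = 4.
First term a = -6.
Formula: S_i = -6 * 4^i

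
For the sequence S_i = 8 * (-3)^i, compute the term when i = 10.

S_10 = 8 * (-3)^10 = 8 * 59049 = 472392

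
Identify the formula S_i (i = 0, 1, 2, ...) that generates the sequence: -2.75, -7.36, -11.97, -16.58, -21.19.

Check differences: -7.36 - -2.75 = -4.61
-11.97 - -7.36 = -4.61
Common difference d = -4.61.
First term a = -2.75.
Formula: S_i = -2.75 - 4.61*i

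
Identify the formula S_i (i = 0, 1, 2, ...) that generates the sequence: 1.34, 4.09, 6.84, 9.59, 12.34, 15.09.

Check differences: 4.09 - 1.34 = 2.75
6.84 - 4.09 = 2.75
Common difference d = 2.75.
First term a = 1.34.
Formula: S_i = 1.34 + 2.75*i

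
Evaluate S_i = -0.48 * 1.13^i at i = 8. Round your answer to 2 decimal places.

S_8 = -0.48 * 1.13^8 ≈ -0.48 * 2.6584 ≈ -1.28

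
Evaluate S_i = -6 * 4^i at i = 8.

S_8 = -6 * 4^8 = -6 * 65536 = -393216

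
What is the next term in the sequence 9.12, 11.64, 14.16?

Differences: 11.64 - 9.12 = 2.52
This is an arithmetic sequence with common difference d = 2.52.
Next term = 14.16 + 2.52 = 16.68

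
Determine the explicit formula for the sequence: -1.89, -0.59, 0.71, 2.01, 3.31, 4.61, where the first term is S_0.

Check differences: -0.59 - -1.89 = 1.3
0.71 - -0.59 = 1.3
Common difference d = 1.3.
First term a = -1.89.
Formula: S_i = -1.89 + 1.30*i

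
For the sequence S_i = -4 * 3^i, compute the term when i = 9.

S_9 = -4 * 3^9 = -4 * 19683 = -78732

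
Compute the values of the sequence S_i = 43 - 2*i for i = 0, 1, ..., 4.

This is an arithmetic sequence.
i=0: S_0 = 43 + -2*0 = 43
i=1: S_1 = 43 + -2*1 = 41
i=2: S_2 = 43 + -2*2 = 39
i=3: S_3 = 43 + -2*3 = 37
i=4: S_4 = 43 + -2*4 = 35
The first 5 terms are: [43, 41, 39, 37, 35]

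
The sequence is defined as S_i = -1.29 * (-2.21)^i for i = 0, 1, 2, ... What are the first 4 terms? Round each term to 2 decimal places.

This is a geometric sequence.
i=0: S_0 = -1.29 * (-2.21)^0 = -1.29
i=1: S_1 = -1.29 * (-2.21)^1 ≈ 2.85
i=2: S_2 = -1.29 * (-2.21)^2 ≈ -6.3
i=3: S_3 = -1.29 * (-2.21)^3 ≈ 13.92
The first 4 terms are: [-1.29, 2.85, -6.3, 13.92]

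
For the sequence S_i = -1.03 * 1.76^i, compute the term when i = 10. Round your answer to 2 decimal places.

S_10 = -1.03 * 1.76^10 ≈ -1.03 * 285.185 ≈ -293.74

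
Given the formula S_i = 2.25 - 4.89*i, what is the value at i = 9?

S_9 = 2.25 + -4.89*9 = 2.25 + -44.01 = -41.76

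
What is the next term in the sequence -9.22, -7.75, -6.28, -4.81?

Differences: -7.75 - -9.22 = 1.47
This is an arithmetic sequence with common difference d = 1.47.
Next term = -4.81 + 1.47 = -3.34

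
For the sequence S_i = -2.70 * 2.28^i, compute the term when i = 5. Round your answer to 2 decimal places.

S_5 = -2.7 * 2.28^5 ≈ -2.7 * 61.6133 ≈ -166.36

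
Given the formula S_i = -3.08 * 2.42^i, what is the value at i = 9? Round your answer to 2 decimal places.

S_9 = -3.08 * 2.42^9 ≈ -3.08 * 2846.6777 ≈ -8767.77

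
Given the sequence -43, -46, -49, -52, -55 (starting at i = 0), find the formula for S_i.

Check differences: -46 - -43 = -3
-49 - -46 = -3
Common difference d = -3.
First term a = -43.
Formula: S_i = -43 - 3*i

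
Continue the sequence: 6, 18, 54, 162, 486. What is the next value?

Ratios: 18 / 6 = 3.0
This is a geometric sequence with common ratio r = 3.
Next term = 486 * 3 = 1458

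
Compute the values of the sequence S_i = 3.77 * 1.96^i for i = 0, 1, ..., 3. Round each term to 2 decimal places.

This is a geometric sequence.
i=0: S_0 = 3.77 * 1.96^0 = 3.77
i=1: S_1 = 3.77 * 1.96^1 ≈ 7.39
i=2: S_2 = 3.77 * 1.96^2 ≈ 14.48
i=3: S_3 = 3.77 * 1.96^3 ≈ 28.39
The first 4 terms are: [3.77, 7.39, 14.48, 28.39]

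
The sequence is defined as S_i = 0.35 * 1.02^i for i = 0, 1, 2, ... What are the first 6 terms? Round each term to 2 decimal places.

This is a geometric sequence.
i=0: S_0 = 0.35 * 1.02^0 = 0.35
i=1: S_1 = 0.35 * 1.02^1 ≈ 0.36
i=2: S_2 = 0.35 * 1.02^2 ≈ 0.36
i=3: S_3 = 0.35 * 1.02^3 ≈ 0.37
i=4: S_4 = 0.35 * 1.02^4 ≈ 0.38
i=5: S_5 = 0.35 * 1.02^5 ≈ 0.39
The first 6 terms are: [0.35, 0.36, 0.36, 0.37, 0.38, 0.39]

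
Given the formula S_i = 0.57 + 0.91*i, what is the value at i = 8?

S_8 = 0.57 + 0.91*8 = 0.57 + 7.28 = 7.85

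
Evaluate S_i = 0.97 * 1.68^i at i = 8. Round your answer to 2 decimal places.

S_8 = 0.97 * 1.68^8 ≈ 0.97 * 63.4562 ≈ 61.55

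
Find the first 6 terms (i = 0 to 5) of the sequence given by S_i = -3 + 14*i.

This is an arithmetic sequence.
i=0: S_0 = -3 + 14*0 = -3
i=1: S_1 = -3 + 14*1 = 11
i=2: S_2 = -3 + 14*2 = 25
i=3: S_3 = -3 + 14*3 = 39
i=4: S_4 = -3 + 14*4 = 53
i=5: S_5 = -3 + 14*5 = 67
The first 6 terms are: [-3, 11, 25, 39, 53, 67]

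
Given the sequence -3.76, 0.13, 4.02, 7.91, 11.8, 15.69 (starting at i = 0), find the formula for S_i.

Check differences: 0.13 - -3.76 = 3.89
4.02 - 0.13 = 3.89
Common difference d = 3.89.
First term a = -3.76.
Formula: S_i = -3.76 + 3.89*i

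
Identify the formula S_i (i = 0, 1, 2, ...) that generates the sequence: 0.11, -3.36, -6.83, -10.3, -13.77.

Check differences: -3.36 - 0.11 = -3.47
-6.83 - -3.36 = -3.47
Common difference d = -3.47.
First term a = 0.11.
Formula: S_i = 0.11 - 3.47*i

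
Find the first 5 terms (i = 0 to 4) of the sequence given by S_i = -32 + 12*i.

This is an arithmetic sequence.
i=0: S_0 = -32 + 12*0 = -32
i=1: S_1 = -32 + 12*1 = -20
i=2: S_2 = -32 + 12*2 = -8
i=3: S_3 = -32 + 12*3 = 4
i=4: S_4 = -32 + 12*4 = 16
The first 5 terms are: [-32, -20, -8, 4, 16]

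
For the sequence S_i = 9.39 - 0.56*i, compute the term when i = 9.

S_9 = 9.39 + -0.56*9 = 9.39 + -5.04 = 4.35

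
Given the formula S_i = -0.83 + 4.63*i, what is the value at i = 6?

S_6 = -0.83 + 4.63*6 = -0.83 + 27.78 = 26.95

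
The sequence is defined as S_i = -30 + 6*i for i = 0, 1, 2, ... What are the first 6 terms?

This is an arithmetic sequence.
i=0: S_0 = -30 + 6*0 = -30
i=1: S_1 = -30 + 6*1 = -24
i=2: S_2 = -30 + 6*2 = -18
i=3: S_3 = -30 + 6*3 = -12
i=4: S_4 = -30 + 6*4 = -6
i=5: S_5 = -30 + 6*5 = 0
The first 6 terms are: [-30, -24, -18, -12, -6, 0]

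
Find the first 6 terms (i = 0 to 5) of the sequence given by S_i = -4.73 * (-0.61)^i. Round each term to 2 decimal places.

This is a geometric sequence.
i=0: S_0 = -4.73 * (-0.61)^0 = -4.73
i=1: S_1 = -4.73 * (-0.61)^1 ≈ 2.89
i=2: S_2 = -4.73 * (-0.61)^2 ≈ -1.76
i=3: S_3 = -4.73 * (-0.61)^3 ≈ 1.07
i=4: S_4 = -4.73 * (-0.61)^4 ≈ -0.65
i=5: S_5 = -4.73 * (-0.61)^5 ≈ 0.4
The first 6 terms are: [-4.73, 2.89, -1.76, 1.07, -0.65, 0.4]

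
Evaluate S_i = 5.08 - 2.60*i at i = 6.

S_6 = 5.08 + -2.6*6 = 5.08 + -15.6 = -10.52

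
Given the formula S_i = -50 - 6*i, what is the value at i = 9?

S_9 = -50 + -6*9 = -50 + -54 = -104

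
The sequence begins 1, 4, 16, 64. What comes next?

Ratios: 4 / 1 = 4.0
This is a geometric sequence with common ratio r = 4.
Next term = 64 * 4 = 256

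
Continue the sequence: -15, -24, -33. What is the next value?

Differences: -24 - -15 = -9
This is an arithmetic sequence with common difference d = -9.
Next term = -33 + -9 = -42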